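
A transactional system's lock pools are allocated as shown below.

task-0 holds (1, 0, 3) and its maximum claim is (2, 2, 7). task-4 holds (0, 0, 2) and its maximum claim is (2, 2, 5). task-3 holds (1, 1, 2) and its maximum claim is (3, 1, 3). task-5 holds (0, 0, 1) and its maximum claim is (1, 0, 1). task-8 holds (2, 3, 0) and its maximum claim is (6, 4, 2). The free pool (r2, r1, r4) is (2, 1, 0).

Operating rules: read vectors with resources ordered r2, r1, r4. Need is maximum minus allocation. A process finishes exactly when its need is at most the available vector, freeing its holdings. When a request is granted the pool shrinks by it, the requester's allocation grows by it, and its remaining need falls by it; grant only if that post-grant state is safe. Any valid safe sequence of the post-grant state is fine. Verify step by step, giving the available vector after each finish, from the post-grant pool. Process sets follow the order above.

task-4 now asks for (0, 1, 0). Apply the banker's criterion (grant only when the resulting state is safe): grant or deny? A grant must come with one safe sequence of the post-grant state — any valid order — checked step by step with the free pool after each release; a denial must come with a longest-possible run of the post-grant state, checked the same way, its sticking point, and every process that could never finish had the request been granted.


GRANT. The post-grant state is safe; one safe sequence: task-5, task-3, task-4, task-0, task-8.
Key observation: after the grant the pool drops to (2, 0, 0), which still lets task-5 finish first and unwind the rest.
Check on the post-grant state, step by step:
  pool = (2, 0, 0)
  task-5 needs (1, 0, 0) <= (2, 0, 0) -> finishes; pool += (0, 0, 1) = (2, 0, 1)
  task-3 needs (2, 0, 1) <= (2, 0, 1) -> finishes; pool += (1, 1, 2) = (3, 1, 3)
  task-4 needs (2, 1, 3) <= (3, 1, 3) -> finishes; pool += (0, 1, 2) = (3, 2, 5)
  task-0 needs (1, 2, 4) <= (3, 2, 5) -> finishes; pool += (1, 0, 3) = (4, 2, 8)
  task-8 needs (4, 1, 2) <= (4, 2, 8) -> finishes; pool += (2, 3, 0) = (6, 5, 8)


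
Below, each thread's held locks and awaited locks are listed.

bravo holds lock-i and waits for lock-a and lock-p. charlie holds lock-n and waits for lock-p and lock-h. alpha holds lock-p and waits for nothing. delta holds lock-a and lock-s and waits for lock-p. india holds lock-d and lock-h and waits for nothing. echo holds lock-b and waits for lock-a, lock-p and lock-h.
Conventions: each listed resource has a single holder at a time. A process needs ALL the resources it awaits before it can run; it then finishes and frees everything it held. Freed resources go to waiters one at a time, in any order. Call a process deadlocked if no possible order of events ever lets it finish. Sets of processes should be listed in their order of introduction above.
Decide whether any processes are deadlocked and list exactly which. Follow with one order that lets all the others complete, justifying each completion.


No process is deadlocked.
Key observation: although several processes wait, no cycle exists — each chain bottoms out at a free runner.
One completion order for the rest: alpha, delta, bravo, india, charlie, echo.
Verifying each step:
  alpha waits on nothing -> runs at once and releases lock-p
  delta waits on lock-p — all released -> runs and releases lock-a and lock-s
  bravo waits on lock-a and lock-p — all released -> runs and releases lock-i
  india waits on nothing -> runs at once and releases lock-d and lock-h
  charlie waits on lock-p and lock-h — all released -> runs and releases lock-n
  echo waits on lock-a, lock-p and lock-h — all released -> runs and releases lock-b


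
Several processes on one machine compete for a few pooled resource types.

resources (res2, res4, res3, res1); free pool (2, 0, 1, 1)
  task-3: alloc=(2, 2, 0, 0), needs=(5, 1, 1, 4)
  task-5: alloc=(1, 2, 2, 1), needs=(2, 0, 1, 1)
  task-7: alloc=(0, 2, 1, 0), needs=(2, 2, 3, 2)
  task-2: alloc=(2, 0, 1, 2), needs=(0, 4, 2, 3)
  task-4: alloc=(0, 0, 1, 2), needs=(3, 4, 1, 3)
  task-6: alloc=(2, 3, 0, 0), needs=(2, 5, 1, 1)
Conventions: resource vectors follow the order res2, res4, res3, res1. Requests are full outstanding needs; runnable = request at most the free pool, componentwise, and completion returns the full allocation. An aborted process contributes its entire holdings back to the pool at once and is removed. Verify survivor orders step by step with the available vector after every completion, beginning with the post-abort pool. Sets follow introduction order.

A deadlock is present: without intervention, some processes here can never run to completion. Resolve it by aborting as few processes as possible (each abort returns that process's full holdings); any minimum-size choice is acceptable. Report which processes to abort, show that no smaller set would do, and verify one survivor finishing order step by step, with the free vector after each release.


The answer: abort task-2.
Key observation: task-4 could never have finished before the abort; with (2, 0, 1, 2) returned by task-2, it fits at step 3.
No smaller set exists: with zero aborts the deadlock remains.
The survivors complete as task-5, task-7, task-4, task-3, task-6. Check, step by step (starting from the post-abort pool):
  pool = (4, 0, 2, 3)
  run task-5 (needs (2, 0, 1, 1), free (4, 0, 2, 3)); after release of (1, 2, 2, 1) the pool is (5, 2, 4, 4)
  run task-7 (needs (2, 2, 3, 2), free (5, 2, 4, 4)); after release of (0, 2, 1, 0) the pool is (5, 4, 5, 4)
  run task-4 (needs (3, 4, 1, 3), free (5, 4, 5, 4)); after release of (0, 0, 1, 2) the pool is (5, 4, 6, 6)
  run task-3 (needs (5, 1, 1, 4), free (5, 4, 6, 6)); after release of (2, 2, 0, 0) the pool is (7, 6, 6, 6)
  run task-6 (needs (2, 5, 1, 1), free (7, 6, 6, 6)); after release of (2, 3, 0, 0) the pool is (9, 9, 6, 6)


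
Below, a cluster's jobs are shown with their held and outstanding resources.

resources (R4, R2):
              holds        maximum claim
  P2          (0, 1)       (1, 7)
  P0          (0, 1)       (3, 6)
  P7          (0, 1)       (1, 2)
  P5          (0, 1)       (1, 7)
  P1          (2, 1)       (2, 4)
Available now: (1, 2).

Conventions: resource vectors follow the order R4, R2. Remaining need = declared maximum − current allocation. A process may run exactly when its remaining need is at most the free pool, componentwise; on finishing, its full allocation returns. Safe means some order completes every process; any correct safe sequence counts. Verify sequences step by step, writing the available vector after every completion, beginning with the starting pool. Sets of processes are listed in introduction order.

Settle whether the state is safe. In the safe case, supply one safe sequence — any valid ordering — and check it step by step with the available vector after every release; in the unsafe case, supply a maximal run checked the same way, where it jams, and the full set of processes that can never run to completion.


The state is UNSAFE.
Key observation: no order helps: past P7, P1, the free pool tops out at (3, 4), below what each blocked process needs in R2.
The run P7, P1 cannot be extended any further. Walking it through:
  pool = (1, 2)
  P7: need (1, 1) fits (1, 2); releases (0, 1), pool now (1, 3)
  P1: need (0, 3) fits (1, 3); releases (2, 1), pool now (3, 4)
  P2 cannot run: need (1, 6) vs free (3, 4) (insufficient R2)
  P0 cannot run: need (3, 5) vs free (3, 4) (insufficient R2)
  P5 cannot run: need (1, 6) vs free (3, 4) (insufficient R2)
Permanently blocked: P2, P0 and P5.


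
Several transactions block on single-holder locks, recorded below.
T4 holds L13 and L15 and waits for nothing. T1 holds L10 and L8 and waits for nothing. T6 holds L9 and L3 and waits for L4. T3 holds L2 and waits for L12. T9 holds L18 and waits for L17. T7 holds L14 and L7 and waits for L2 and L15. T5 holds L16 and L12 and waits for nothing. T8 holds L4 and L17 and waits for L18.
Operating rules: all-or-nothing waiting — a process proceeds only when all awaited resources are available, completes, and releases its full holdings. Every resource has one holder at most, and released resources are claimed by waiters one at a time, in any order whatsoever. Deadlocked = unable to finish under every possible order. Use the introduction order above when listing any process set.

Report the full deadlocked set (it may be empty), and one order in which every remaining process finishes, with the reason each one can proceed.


Deadlocked set: T6, T9 and T8.
Key observation: T8 -> T9 -> T8 is a circular wait — nothing in it can go first; T6 waits into the deadlock from upstream.
The rest can finish in the order T5, T1, T3, T4, T7.
Check, step by step:
  run T5 (it waits on nothing); releases L16 and L12
  run T1 (it waits on nothing); releases L10 and L8
  run T3 (all its waits — L12 — are resolved); releases L2
  run T4 (it waits on nothing); releases L13 and L15
  run T7 (all its waits — L2 and L15 — are resolved); releases L14 and L7


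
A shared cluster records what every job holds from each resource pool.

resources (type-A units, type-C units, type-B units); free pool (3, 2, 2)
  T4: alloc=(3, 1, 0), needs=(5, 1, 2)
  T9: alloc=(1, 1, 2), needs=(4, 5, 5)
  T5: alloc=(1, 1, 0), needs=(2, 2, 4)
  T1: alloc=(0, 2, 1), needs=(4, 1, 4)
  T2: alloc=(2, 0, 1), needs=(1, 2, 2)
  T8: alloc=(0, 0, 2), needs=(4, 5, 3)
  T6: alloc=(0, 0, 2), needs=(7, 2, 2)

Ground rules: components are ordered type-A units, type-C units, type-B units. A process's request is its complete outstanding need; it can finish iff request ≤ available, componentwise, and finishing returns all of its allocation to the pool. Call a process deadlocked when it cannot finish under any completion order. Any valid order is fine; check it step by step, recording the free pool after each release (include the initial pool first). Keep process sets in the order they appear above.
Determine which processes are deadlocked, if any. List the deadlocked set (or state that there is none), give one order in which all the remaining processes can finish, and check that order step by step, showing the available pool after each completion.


Nothing here is deadlocked.
Key observation: beginning at T2, releases accumulate fast enough that every process eventually fits.
A valid finishing order for the others: T2, T4, T6, T1, T5, T9, T8. Walking it through:
  pool = (3, 2, 2)
  run T2 (needs (1, 2, 2), free (3, 2, 2)); after release of (2, 0, 1) the pool is (5, 2, 3)
  run T4 (needs (5, 1, 2), free (5, 2, 3)); after release of (3, 1, 0) the pool is (8, 3, 3)
  run T6 (needs (7, 2, 2), free (8, 3, 3)); after release of (0, 0, 2) the pool is (8, 3, 5)
  run T1 (needs (4, 1, 4), free (8, 3, 5)); after release of (0, 2, 1) the pool is (8, 5, 6)
  run T5 (needs (2, 2, 4), free (8, 5, 6)); after release of (1, 1, 0) the pool is (9, 6, 6)
  run T9 (needs (4, 5, 5), free (9, 6, 6)); after release of (1, 1, 2) the pool is (10, 7, 8)
  run T8 (needs (4, 5, 3), free (10, 7, 8)); after release of (0, 0, 2) the pool is (10, 7, 10)


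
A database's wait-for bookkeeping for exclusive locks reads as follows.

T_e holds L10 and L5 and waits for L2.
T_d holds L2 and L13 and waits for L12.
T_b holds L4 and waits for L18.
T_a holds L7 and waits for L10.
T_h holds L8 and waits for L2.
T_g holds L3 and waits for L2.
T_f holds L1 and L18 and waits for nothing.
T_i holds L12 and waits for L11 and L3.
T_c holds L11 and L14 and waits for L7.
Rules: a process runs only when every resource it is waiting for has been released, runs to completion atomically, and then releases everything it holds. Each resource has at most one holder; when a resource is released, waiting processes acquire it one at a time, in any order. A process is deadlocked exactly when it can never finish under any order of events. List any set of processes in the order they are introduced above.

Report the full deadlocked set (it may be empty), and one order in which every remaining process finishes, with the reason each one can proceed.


Deadlocked set: T_e, T_d, T_a, T_h, T_g, T_i and T_c.
Key observation: the knot is the closed ring of waits T_d -> T_i -> T_g -> T_d; T_e, T_a and T_c are caught in further circular waits and T_h waits into the deadlock from upstream.
A valid finishing order for the others: T_f, T_b.
Step-by-step check:
  T_f: no waits; runs immediately, freeing L1 and L18
  run T_b (all its waits — L18 — are resolved); releases L4


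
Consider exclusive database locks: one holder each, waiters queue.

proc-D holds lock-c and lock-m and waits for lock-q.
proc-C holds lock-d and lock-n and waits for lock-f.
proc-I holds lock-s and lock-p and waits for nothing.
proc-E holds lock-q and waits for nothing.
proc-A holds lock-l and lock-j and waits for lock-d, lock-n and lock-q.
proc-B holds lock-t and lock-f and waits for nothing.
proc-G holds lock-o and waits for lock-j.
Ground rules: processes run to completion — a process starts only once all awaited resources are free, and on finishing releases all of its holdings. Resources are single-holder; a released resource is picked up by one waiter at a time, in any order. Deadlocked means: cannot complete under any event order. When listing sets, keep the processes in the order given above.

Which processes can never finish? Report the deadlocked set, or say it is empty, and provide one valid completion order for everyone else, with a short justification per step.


No process is deadlocked.
Key observation: no waiting chain loops back on itself — every chain ends at a process that waits on nothing, so everyone eventually runs.
A valid finishing order for the others: proc-B, proc-I, proc-C, proc-E, proc-A, proc-D, proc-G.
Check, step by step:
  proc-B: no waits; runs immediately, freeing lock-t and lock-f
  proc-I: no waits; runs immediately, freeing lock-s and lock-p
  proc-C: everything it awaited (lock-f) is free; runs, freeing lock-d and lock-n
  proc-E: no waits; runs immediately, freeing lock-q
  proc-A: everything it awaited (lock-d, lock-n and lock-q) is free; runs, freeing lock-l and lock-j
  proc-D: everything it awaited (lock-q) is free; runs, freeing lock-c and lock-m
  proc-G: everything it awaited (lock-j) is free; runs, freeing lock-o


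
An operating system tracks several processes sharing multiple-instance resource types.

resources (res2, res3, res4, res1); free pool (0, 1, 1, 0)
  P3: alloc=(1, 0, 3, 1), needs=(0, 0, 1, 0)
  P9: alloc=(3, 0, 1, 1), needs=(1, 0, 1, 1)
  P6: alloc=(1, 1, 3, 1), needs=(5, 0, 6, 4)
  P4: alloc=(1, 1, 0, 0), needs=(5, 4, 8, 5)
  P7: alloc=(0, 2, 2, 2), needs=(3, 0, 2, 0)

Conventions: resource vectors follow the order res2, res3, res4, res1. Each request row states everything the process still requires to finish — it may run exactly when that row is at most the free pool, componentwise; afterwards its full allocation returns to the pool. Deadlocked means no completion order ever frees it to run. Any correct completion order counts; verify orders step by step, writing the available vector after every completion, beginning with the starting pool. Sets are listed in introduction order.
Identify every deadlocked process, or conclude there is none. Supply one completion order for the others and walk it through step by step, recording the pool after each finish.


Deadlocked: P6 and P4.
Key observation: once P3, P9, P7 finish, the pool peaks at (4, 3, 7, 4) — and every remaining process still needs more res2 than that.
The rest can finish in the order P3, P9, P7. Step-by-step check:
  pool = (0, 1, 1, 0)
  run P3 (needs (0, 0, 1, 0), free (0, 1, 1, 0)); after release of (1, 0, 3, 1) the pool is (1, 1, 4, 1)
  run P9 (needs (1, 0, 1, 1), free (1, 1, 4, 1)); after release of (3, 0, 1, 1) the pool is (4, 1, 5, 2)
  run P7 (needs (3, 0, 2, 0), free (4, 1, 5, 2)); after release of (0, 2, 2, 2) the pool is (4, 3, 7, 4)
The blocked processes can never fit:
  P6 cannot run: need (5, 0, 6, 4) vs free (4, 3, 7, 4) (insufficient res2)
  P4 cannot run: need (5, 4, 8, 5) vs free (4, 3, 7, 4) (insufficient res2, res3, res4 and res1)


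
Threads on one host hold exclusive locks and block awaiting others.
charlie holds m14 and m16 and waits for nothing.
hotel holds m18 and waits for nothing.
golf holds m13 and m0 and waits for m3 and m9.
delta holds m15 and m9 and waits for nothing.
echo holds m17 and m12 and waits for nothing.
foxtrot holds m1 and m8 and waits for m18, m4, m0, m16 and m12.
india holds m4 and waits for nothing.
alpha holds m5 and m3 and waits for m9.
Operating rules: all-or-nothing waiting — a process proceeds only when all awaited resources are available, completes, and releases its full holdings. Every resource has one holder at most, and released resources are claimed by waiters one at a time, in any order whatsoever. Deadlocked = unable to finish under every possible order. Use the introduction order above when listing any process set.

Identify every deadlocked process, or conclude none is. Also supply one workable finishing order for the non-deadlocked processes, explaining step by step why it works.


Nothing here is deadlocked.
Key observation: the wait relation is loop-free; peeling off processes with no waits unwinds the whole state.
The rest can finish in the order india, delta, alpha, hotel, golf, charlie, echo, foxtrot.
Walking it through:
  run india (it waits on nothing); releases m4
  run delta (it waits on nothing); releases m15 and m9
  run alpha (all its waits — m9 — are resolved); releases m5 and m3
  run hotel (it waits on nothing); releases m18
  run golf (all its waits — m3 and m9 — are resolved); releases m13 and m0
  run charlie (it waits on nothing); releases m14 and m16
  run echo (it waits on nothing); releases m17 and m12
  run foxtrot (all its waits — m18, m4, m0, m16 and m12 — are resolved); releases m1 and m8


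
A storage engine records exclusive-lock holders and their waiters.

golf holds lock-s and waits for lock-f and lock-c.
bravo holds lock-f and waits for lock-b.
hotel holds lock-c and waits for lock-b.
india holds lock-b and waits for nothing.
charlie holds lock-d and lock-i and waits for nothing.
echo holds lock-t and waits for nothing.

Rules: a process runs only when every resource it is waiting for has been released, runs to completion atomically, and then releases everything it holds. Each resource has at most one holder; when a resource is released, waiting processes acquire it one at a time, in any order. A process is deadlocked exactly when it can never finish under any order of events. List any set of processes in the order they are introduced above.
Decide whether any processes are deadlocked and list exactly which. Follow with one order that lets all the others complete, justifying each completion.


The deadlocked set is empty.
Key observation: there is no circular wait here — follow any chain and it reaches a process that is free to run now.
The rest can finish in the order india, bravo, echo, hotel, golf, charlie.
Step-by-step check:
  india: no waits; runs immediately, freeing lock-b
  run bravo (all its waits — lock-b — are resolved); releases lock-f
  echo: no waits; runs immediately, freeing lock-t
  run hotel (all its waits — lock-b — are resolved); releases lock-c
  run golf (all its waits — lock-f and lock-c — are resolved); releases lock-s
  charlie: no waits; runs immediately, freeing lock-d and lock-i


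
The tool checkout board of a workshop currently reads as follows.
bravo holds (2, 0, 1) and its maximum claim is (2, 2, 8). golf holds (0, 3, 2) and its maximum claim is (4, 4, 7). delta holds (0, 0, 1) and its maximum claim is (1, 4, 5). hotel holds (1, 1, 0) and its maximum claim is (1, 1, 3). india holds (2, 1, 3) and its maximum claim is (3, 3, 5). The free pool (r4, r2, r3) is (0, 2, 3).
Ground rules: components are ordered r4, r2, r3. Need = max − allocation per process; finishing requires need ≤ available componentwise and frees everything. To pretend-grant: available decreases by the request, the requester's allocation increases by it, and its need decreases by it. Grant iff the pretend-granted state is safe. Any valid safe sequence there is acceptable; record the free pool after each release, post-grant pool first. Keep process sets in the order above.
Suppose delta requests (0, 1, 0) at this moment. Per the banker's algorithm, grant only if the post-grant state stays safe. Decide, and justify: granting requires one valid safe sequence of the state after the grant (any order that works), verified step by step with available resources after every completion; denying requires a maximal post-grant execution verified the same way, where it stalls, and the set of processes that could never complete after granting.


GRANT — the state after the grant stays safe, e.g. via hotel, india, delta, bravo, golf.
Key observation: the transfer keeps a workable pool ((0, 1, 3)); hotel starts the safe sequence.
Verifying the post-grant state step by step:
  pool = (0, 1, 3)
  hotel: need (0, 0, 3) fits (0, 1, 3); releases (1, 1, 0), pool now (1, 2, 3)
  india: need (1, 2, 2) fits (1, 2, 3); releases (2, 1, 3), pool now (3, 3, 6)
  delta: need (1, 3, 4) fits (3, 3, 6); releases (0, 1, 1), pool now (3, 4, 7)
  bravo: need (0, 2, 7) fits (3, 4, 7); releases (2, 0, 1), pool now (5, 4, 8)
  golf: need (4, 1, 5) fits (5, 4, 8); releases (0, 3, 2), pool now (5, 7, 10)


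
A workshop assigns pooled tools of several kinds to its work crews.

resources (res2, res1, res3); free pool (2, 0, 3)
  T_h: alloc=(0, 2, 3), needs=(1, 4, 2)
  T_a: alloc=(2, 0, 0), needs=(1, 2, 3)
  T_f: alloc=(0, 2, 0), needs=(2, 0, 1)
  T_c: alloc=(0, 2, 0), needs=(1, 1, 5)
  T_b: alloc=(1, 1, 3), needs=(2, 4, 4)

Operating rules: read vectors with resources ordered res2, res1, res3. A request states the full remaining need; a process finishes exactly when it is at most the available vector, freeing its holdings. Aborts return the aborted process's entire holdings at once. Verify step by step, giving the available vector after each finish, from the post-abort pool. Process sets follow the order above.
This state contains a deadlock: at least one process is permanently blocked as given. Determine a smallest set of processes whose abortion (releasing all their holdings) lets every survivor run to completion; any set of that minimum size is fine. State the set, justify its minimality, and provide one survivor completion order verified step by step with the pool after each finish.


Minimum abort set: T_c.
Key observation: the deadlocked T_h becomes finishable only because T_c released (0, 2, 0); it completes at step 3 below.
Why nothing smaller works: aborting no one leaves the state deadlocked as given.
One survivor order: T_f, T_a, T_h, T_b. Verifying each step (post-abort pool first):
  pool = (2, 2, 3)
  T_f: need (2, 0, 1) fits (2, 2, 3); releases (0, 2, 0), pool now (2, 4, 3)
  T_a: need (1, 2, 3) fits (2, 4, 3); releases (2, 0, 0), pool now (4, 4, 3)
  T_h: need (1, 4, 2) fits (4, 4, 3); releases (0, 2, 3), pool now (4, 6, 6)
  T_b: need (2, 4, 4) fits (4, 6, 6); releases (1, 1, 3), pool now (5, 7, 9)


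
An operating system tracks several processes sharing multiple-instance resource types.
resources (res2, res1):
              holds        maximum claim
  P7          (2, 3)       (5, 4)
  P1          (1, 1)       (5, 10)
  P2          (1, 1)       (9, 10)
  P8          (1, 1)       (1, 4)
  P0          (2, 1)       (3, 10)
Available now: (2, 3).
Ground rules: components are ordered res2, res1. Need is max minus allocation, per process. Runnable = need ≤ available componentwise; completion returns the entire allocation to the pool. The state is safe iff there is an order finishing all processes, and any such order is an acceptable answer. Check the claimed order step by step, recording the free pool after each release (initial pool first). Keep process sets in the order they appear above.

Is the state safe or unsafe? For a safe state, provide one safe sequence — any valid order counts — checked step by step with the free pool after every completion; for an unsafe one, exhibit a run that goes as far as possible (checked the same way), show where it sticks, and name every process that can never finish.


The state is UNSAFE.
Key observation: once P8, P7 finish, the pool peaks at (5, 7) — and every remaining process still needs more res1 than that.
Going as far as possible: P8, P7; after that, nothing fits. Check, step by step:
  pool = (2, 3)
  P8 needs (0, 3) <= (2, 3) -> finishes; pool += (1, 1) = (3, 4)
  P7 needs (3, 1) <= (3, 4) -> finishes; pool += (2, 3) = (5, 7)
  P1 still needs (4, 9) but only (5, 7) is free — short on res1
  P2 still needs (8, 9) but only (5, 7) is free — short on res2 and res1
  P0 still needs (1, 9) but only (5, 7) is free — short on res1
Processes that can never finish: P1, P2 and P0.


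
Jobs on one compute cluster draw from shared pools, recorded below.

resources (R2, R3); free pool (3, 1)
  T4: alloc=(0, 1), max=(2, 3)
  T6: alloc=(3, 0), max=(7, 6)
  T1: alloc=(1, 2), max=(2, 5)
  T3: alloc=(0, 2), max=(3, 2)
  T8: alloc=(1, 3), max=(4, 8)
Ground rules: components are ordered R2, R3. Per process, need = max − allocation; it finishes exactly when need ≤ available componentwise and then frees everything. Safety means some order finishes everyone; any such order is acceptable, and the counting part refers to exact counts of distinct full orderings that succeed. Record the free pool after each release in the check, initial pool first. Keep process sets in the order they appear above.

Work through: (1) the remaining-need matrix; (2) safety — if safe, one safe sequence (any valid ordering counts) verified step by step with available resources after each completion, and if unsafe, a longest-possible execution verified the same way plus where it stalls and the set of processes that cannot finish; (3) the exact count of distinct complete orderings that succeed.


(1) Outstanding need per process (order R2, R3):
  T4: (2, 2)
  T6: (4, 6)
  T1: (1, 3)
  T3: (3, 0)
  T8: (3, 5)
(2) SAFE, for example via the order T3, T1, T4, T8, T6.
Key observation: T3 marks the first exact bind of the order: its need (3, 0) fits the free (3, 1) with zero slack on a requested resource.
Verifying each step:
  pool = (3, 1)
  T3 needs (3, 0) <= (3, 1) -> finishes; pool += (0, 2) = (3, 3)
  T1 needs (1, 3) <= (3, 3) -> finishes; pool += (1, 2) = (4, 5)
  T4 needs (2, 2) <= (4, 5) -> finishes; pool += (0, 1) = (4, 6)
  T8 needs (3, 5) <= (4, 6) -> finishes; pool += (1, 3) = (5, 9)
  T6 needs (4, 6) <= (5, 9) -> finishes; pool += (3, 0) = (8, 9)
(3) Precisely 6 of the possible complete orderings are safe sequences.


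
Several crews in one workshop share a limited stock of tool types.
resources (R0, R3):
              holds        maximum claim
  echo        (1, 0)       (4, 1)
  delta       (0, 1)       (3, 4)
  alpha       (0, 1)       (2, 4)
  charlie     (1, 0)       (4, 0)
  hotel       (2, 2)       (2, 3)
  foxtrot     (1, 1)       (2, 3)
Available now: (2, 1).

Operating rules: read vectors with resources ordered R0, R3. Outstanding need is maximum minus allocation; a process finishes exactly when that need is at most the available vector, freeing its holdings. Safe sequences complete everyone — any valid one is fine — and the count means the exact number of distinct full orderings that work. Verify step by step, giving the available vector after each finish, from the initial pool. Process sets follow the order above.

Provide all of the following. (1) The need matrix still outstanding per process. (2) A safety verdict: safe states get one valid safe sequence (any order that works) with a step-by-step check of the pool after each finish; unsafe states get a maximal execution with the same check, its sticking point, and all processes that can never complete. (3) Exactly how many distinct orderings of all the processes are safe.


(1) Outstanding need per process (order R0, R3):
  echo: (3, 1)
  delta: (3, 3)
  alpha: (2, 3)
  charlie: (3, 0)
  hotel: (0, 1)
  foxtrot: (1, 2)
(2) The state is SAFE; one workable sequence: hotel, charlie, delta, alpha, echo, foxtrot.
Key observation: reading the order forward, hotel is the first process whose need (0, 1) meets the free pool (2, 1) exactly on a resource it requests.
Step-by-step check:
  pool = (2, 1)
  hotel needs (0, 1) <= (2, 1) -> finishes; pool += (2, 2) = (4, 3)
  charlie needs (3, 0) <= (4, 3) -> finishes; pool += (1, 0) = (5, 3)
  delta needs (3, 3) <= (5, 3) -> finishes; pool += (0, 1) = (5, 4)
  alpha needs (2, 3) <= (5, 4) -> finishes; pool += (0, 1) = (5, 5)
  echo needs (3, 1) <= (5, 5) -> finishes; pool += (1, 0) = (6, 5)
  foxtrot needs (1, 2) <= (6, 5) -> finishes; pool += (1, 1) = (7, 6)
(3) Precisely 120 of the possible complete orderings are safe sequences.


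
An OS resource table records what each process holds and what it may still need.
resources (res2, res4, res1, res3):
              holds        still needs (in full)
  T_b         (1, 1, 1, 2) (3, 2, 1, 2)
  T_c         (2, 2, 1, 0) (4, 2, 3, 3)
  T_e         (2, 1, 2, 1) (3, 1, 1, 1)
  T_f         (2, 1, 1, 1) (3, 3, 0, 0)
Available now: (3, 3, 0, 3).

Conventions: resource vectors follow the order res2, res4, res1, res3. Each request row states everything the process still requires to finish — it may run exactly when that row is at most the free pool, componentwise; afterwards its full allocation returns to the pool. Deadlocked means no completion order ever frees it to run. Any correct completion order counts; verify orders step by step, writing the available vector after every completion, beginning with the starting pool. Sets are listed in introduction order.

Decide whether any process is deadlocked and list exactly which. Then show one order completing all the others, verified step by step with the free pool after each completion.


The deadlocked set is empty.
Key observation: T_f fits the free pool immediately, and its release cascades until everyone finishes.
One completion order for the rest: T_f, T_e, T_c, T_b. Step-by-step check:
  pool = (3, 3, 0, 3)
  T_f: need (3, 3, 0, 0) fits (3, 3, 0, 3); releases (2, 1, 1, 1), pool now (5, 4, 1, 4)
  T_e: need (3, 1, 1, 1) fits (5, 4, 1, 4); releases (2, 1, 2, 1), pool now (7, 5, 3, 5)
  T_c: need (4, 2, 3, 3) fits (7, 5, 3, 5); releases (2, 2, 1, 0), pool now (9, 7, 4, 5)
  T_b: need (3, 2, 1, 2) fits (9, 7, 4, 5); releases (1, 1, 1, 2), pool now (10, 8, 5, 7)


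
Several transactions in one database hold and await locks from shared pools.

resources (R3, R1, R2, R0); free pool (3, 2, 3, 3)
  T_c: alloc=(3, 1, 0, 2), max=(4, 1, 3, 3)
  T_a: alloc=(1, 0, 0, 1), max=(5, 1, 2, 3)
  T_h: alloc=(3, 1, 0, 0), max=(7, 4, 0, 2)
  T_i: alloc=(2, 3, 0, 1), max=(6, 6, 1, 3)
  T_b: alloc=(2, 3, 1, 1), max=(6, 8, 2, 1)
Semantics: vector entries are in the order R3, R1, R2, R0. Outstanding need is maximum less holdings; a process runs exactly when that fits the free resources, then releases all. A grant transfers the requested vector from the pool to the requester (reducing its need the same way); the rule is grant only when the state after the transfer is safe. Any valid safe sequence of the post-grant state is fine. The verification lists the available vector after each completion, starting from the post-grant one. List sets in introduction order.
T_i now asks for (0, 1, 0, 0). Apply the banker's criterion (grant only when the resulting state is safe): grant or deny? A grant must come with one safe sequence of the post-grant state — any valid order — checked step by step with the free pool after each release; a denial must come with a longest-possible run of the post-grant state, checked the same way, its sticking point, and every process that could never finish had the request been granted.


GRANT: granting preserves safety; a valid post-grant sequence is T_c, T_i, T_b, T_h, T_a.
Key observation: after the grant the pool drops to (3, 1, 3, 3), which still lets T_c finish first and unwind the rest.
Check on the post-grant state, step by step:
  pool = (3, 1, 3, 3)
  T_c needs (1, 0, 3, 1) <= (3, 1, 3, 3) -> finishes; pool += (3, 1, 0, 2) = (6, 2, 3, 5)
  T_i needs (4, 2, 1, 2) <= (6, 2, 3, 5) -> finishes; pool += (2, 4, 0, 1) = (8, 6, 3, 6)
  T_b needs (4, 5, 1, 0) <= (8, 6, 3, 6) -> finishes; pool += (2, 3, 1, 1) = (10, 9, 4, 7)
  T_h needs (4, 3, 0, 2) <= (10, 9, 4, 7) -> finishes; pool += (3, 1, 0, 0) = (13, 10, 4, 7)
  T_a needs (4, 1, 2, 2) <= (13, 10, 4, 7) -> finishes; pool += (1, 0, 0, 1) = (14, 10, 4, 8)


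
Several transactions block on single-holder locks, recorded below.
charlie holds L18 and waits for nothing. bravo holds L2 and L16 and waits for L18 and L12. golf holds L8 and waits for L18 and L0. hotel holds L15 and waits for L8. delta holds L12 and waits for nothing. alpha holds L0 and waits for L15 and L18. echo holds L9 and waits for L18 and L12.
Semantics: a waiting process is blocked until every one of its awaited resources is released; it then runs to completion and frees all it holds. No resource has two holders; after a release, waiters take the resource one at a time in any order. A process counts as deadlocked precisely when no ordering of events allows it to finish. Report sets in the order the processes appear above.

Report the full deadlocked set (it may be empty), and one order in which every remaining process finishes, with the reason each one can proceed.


Deadlocked: golf, hotel and alpha.
Key observation: the loop golf -> alpha -> hotel -> golf blocks itself forever; no other process is dragged down with it.
A valid finishing order for the others: charlie, delta, bravo, echo.
Check, step by step:
  charlie waits on nothing -> runs at once and releases L18
  delta waits on nothing -> runs at once and releases L12
  bravo: everything it awaited (L18 and L12) is free; runs, freeing L2 and L16
  echo: everything it awaited (L18 and L12) is free; runs, freeing L9


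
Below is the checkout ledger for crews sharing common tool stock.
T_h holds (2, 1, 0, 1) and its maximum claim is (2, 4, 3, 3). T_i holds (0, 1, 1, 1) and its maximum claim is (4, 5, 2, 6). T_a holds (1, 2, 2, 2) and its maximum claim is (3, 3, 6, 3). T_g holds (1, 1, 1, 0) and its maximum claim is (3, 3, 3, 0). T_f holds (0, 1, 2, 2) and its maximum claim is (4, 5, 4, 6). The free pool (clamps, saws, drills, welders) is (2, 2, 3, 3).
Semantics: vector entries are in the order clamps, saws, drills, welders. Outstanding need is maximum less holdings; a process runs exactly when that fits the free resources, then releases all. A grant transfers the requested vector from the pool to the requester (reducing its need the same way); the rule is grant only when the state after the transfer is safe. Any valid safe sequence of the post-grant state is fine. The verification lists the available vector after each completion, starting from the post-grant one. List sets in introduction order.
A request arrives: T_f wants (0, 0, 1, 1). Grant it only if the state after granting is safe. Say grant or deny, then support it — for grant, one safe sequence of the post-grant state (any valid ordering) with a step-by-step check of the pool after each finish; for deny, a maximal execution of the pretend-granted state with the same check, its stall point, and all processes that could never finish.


GRANT. The post-grant state is safe; one safe sequence: T_g, T_h, T_f, T_a, T_i.
Key observation: (2, 2, 2, 2) free after granting still covers T_g first, and each release covers the next.
Step-by-step check of the post-grant state:
  pool = (2, 2, 2, 2)
  T_g needs (2, 2, 2, 0) <= (2, 2, 2, 2) -> finishes; pool += (1, 1, 1, 0) = (3, 3, 3, 2)
  T_h needs (0, 3, 3, 2) <= (3, 3, 3, 2) -> finishes; pool += (2, 1, 0, 1) = (5, 4, 3, 3)
  T_f needs (4, 4, 1, 3) <= (5, 4, 3, 3) -> finishes; pool += (0, 1, 3, 3) = (5, 5, 6, 6)
  T_a needs (2, 1, 4, 1) <= (5, 5, 6, 6) -> finishes; pool += (1, 2, 2, 2) = (6, 7, 8, 8)
  T_i needs (4, 4, 1, 5) <= (6, 7, 8, 8) -> finishes; pool += (0, 1, 1, 1) = (6, 8, 9, 9)


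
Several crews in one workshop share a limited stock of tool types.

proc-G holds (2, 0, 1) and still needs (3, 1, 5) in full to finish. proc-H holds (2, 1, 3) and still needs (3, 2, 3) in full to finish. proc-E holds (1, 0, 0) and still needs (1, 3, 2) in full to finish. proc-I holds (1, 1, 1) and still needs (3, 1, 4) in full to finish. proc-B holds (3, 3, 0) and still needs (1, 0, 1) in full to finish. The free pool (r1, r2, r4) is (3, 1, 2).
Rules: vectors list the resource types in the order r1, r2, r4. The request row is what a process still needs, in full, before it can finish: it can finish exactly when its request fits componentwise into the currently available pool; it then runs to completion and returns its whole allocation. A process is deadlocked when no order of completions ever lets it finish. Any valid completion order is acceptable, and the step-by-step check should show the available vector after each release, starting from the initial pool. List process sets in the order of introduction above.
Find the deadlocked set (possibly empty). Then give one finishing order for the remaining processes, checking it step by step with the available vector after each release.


Deadlocked: proc-G, proc-H and proc-I.
Key observation: even finishing proc-B, proc-E leaves just (7, 4, 2) free — too little r4 for any of the remaining processes.
The rest can finish in the order proc-B, proc-E. Step-by-step check:
  pool = (3, 1, 2)
  proc-B needs (1, 0, 1) <= (3, 1, 2) -> finishes; pool += (3, 3, 0) = (6, 4, 2)
  proc-E needs (1, 3, 2) <= (6, 4, 2) -> finishes; pool += (1, 0, 0) = (7, 4, 2)
The blocked processes can never fit:
  proc-G still needs (3, 1, 5) but only (7, 4, 2) is free — short on r4
  proc-H still needs (3, 2, 3) but only (7, 4, 2) is free — short on r4
  proc-I still needs (3, 1, 4) but only (7, 4, 2) is free — short on r4


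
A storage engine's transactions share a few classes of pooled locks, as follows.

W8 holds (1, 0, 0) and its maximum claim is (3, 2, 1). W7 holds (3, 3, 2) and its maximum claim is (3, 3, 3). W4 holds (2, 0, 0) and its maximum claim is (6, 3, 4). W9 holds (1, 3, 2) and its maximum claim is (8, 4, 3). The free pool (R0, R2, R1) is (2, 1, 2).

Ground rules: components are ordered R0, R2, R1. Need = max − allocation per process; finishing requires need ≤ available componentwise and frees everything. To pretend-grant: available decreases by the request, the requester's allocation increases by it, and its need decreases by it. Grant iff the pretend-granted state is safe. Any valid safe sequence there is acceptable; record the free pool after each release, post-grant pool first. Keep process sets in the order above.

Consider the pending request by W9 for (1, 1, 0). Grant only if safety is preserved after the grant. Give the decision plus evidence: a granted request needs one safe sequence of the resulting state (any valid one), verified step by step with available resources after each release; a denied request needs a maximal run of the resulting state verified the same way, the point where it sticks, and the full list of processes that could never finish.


GRANT. The post-grant state is safe; one safe sequence: W7, W4, W9, W8.
Key observation: post-grant, (1, 0, 2) remains, and an order beginning with W7 completes everyone.
Check on the post-grant state, step by step:
  pool = (1, 0, 2)
  W7: need (0, 0, 1) fits (1, 0, 2); releases (3, 3, 2), pool now (4, 3, 4)
  W4: need (4, 3, 4) fits (4, 3, 4); releases (2, 0, 0), pool now (6, 3, 4)
  W9: need (6, 0, 1) fits (6, 3, 4); releases (2, 4, 2), pool now (8, 7, 6)
  W8: need (2, 2, 1) fits (8, 7, 6); releases (1, 0, 0), pool now (9, 7, 6)


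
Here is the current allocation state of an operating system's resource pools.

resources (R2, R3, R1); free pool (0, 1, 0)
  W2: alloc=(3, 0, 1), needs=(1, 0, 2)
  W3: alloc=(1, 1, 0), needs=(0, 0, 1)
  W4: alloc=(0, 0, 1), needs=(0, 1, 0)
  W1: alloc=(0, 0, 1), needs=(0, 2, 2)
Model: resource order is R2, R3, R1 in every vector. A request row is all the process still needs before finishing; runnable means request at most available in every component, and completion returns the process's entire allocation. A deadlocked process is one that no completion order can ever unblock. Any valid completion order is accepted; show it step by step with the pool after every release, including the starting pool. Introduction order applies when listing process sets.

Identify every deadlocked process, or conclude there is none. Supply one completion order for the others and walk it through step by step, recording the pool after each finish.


Deadlocked set: W2 and W1.
Key observation: no order helps: past W4, W3, the free pool tops out at (1, 2, 1), below what each blocked process needs in R1.
One completion order for the rest: W4, W3. Check, step by step:
  pool = (0, 1, 0)
  W4: need (0, 1, 0) fits (0, 1, 0); releases (0, 0, 1), pool now (0, 1, 1)
  W3: need (0, 0, 1) fits (0, 1, 1); releases (1, 1, 0), pool now (1, 2, 1)
The blocked processes can never fit:
  blocked: W2 wants (1, 0, 2), pool (1, 2, 1) — not enough R1
  blocked: W1 wants (0, 2, 2), pool (1, 2, 1) — not enough R1
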